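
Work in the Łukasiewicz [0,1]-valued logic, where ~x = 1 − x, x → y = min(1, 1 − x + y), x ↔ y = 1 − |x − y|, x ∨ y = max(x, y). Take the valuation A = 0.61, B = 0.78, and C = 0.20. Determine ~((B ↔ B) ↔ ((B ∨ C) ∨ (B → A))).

B ↔ B = 1 − |0.78 − 0.78| = 1 − 0.00 = 1.00
B ∨ C = max(0.78, 0.20) = 0.78
B → A = min(1, 1 − 0.78 + 0.61) = min(1, 0.83) = 0.83
(B ∨ C) ∨ (B → A) = max(0.78, 0.83) = 0.83
(B ↔ B) ↔ ((B ∨ C) ∨ (B → A)) = 1 − |1.00 − 0.83| = 1 − 0.17 = 0.83
~((B ↔ B) ↔ ((B ∨ C) ∨ (B → A))) = 1 − 0.83 = 0.17

0.17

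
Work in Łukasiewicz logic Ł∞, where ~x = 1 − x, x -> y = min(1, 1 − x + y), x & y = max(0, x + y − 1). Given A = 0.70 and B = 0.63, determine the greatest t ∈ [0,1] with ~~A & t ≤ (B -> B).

~A = 1 − 0.70 = 0.30
~~A = 1 − 0.30 = 0.70
So the left factor is ~~A = 0.70.
B -> B = min(1, 1 − 0.63 + 0.63) = min(1, 1.00) = 1.00
So the right-hand bound is B -> B = 1.00.
The residuum of the Łukasiewicz t-norm gives the supremum: min(1, 1 − 0.70 + 1.00).
1 − 0.70 + 1.00 = 1.30, so t = min(1, 1.30) = 1.00.
Check: 0.70 & 1.00 = max(0, 0.70) = 0.70 ≤ 1.00.

1.00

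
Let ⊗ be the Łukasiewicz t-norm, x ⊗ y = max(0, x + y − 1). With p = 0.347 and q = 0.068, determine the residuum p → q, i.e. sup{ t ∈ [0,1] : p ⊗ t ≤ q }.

The residuum of the Łukasiewicz t-norm gives the supremum: min(1, 1 − 0.347 + 0.068).
1 − 0.347 + 0.068 = 0.721, so t = min(1, 0.721) = 0.721.
Check: 0.347 ⊗ 0.721 = max(0, 0.068) = 0.068 ≤ 0.068.

0.721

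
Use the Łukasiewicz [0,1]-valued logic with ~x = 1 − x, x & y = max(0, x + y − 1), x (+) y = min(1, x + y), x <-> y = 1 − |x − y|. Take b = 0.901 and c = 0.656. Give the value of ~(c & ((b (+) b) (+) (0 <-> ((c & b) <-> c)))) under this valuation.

b (+) b = min(1, 0.901 + 0.901) = min(1, 1.802) = 1.000
c & b = max(0, 0.656 + 0.901 − 1) = max(0, 0.557) = 0.557
(c & b) <-> c = 1 − |0.557 − 0.656| = 1 − 0.099 = 0.901
0 <-> ((c & b) <-> c) = 1 − |0.000 − 0.901| = 1 − 0.901 = 0.099
(b (+) b) (+) (0 <-> ((c & b) <-> c)) = min(1, 1.000 + 0.099) = min(1, 1.099) = 1.000
c & ((b (+) b) (+) (0 <-> ((c & b) <-> c))) = max(0, 0.656 + 1.000 − 1) = max(0, 0.656) = 0.656
~(c & ((b (+) b) (+) (0 <-> ((c & b) <-> c)))) = 1 − 0.656 = 0.344

0.344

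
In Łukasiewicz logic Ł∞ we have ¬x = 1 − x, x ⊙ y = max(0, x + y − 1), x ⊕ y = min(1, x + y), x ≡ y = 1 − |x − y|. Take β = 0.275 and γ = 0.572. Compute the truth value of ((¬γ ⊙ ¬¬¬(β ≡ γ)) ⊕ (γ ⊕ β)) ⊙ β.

0.122

¬γ = 1 − 0.572 = 0.428
β ≡ γ = 1 − |0.275 − 0.572| = 1 − 0.297 = 0.703
¬(β ≡ γ) = 1 − 0.703 = 0.297
¬¬(β ≡ γ) = 1 − 0.297 = 0.703
¬¬¬(β ≡ γ) = 1 − 0.703 = 0.297
¬γ ⊙ ¬¬¬(β ≡ γ) = max(0, 0.428 + 0.297 − 1) = max(0, -0.275) = 0.000
γ ⊕ β = min(1, 0.572 + 0.275) = min(1, 0.847) = 0.847
(¬γ ⊙ ¬¬¬(β ≡ γ)) ⊕ (γ ⊕ β) = min(1, 0.000 + 0.847) = min(1, 0.847) = 0.847
((¬γ ⊙ ¬¬¬(β ≡ γ)) ⊕ (γ ⊕ β)) ⊙ β = max(0, 0.847 + 0.275 − 1) = max(0, 0.122) = 0.122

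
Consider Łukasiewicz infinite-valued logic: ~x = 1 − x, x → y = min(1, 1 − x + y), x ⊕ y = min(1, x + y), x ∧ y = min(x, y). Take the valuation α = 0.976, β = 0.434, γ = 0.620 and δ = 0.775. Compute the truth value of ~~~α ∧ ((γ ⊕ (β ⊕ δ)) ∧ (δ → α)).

0.024

~α = 1 − 0.976 = 0.024
~~α = 1 − 0.024 = 0.976
~~~α = 1 − 0.976 = 0.024
β ⊕ δ = min(1, 0.434 + 0.775) = min(1, 1.209) = 1.000
γ ⊕ (β ⊕ δ) = min(1, 0.620 + 1.000) = min(1, 1.620) = 1.000
δ → α = min(1, 1 − 0.775 + 0.976) = min(1, 1.201) = 1.000
(γ ⊕ (β ⊕ δ)) ∧ (δ → α) = min(1.000, 1.000) = 1.000
~~~α ∧ ((γ ⊕ (β ⊕ δ)) ∧ (δ → α)) = min(0.024, 1.000) = 0.024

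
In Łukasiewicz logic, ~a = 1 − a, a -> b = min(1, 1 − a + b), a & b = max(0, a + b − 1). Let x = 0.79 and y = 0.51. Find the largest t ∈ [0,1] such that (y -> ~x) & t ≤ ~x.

0.51

~x = 1 − 0.79 = 0.21
y -> ~x = min(1, 1 − 0.51 + 0.21) = min(1, 0.70) = 0.70
So the left factor is y -> ~x = 0.70.
So the right-hand bound is ~x = 0.21.
The residuum of the Łukasiewicz t-norm gives the supremum: min(1, 1 − 0.70 + 0.21).
1 − 0.70 + 0.21 = 0.51, so t = min(1, 0.51) = 0.51.
Check: 0.70 & 0.51 = max(0, 0.21) = 0.21 ≤ 0.21.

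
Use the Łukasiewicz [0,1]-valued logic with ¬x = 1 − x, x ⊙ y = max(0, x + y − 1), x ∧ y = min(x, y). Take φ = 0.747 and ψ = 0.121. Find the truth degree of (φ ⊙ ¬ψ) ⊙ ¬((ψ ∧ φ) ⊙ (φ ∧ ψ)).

0.626

¬ψ = 1 − 0.121 = 0.879
φ ⊙ ¬ψ = max(0, 0.747 + 0.879 − 1) = max(0, 0.626) = 0.626
ψ ∧ φ = min(0.121, 0.747) = 0.121
φ ∧ ψ = min(0.747, 0.121) = 0.121
(ψ ∧ φ) ⊙ (φ ∧ ψ) = max(0, 0.121 + 0.121 − 1) = max(0, -0.758) = 0.000
¬((ψ ∧ φ) ⊙ (φ ∧ ψ)) = 1 − 0.000 = 1.000
(φ ⊙ ¬ψ) ⊙ ¬((ψ ∧ φ) ⊙ (φ ∧ ψ)) = max(0, 0.626 + 1.000 − 1) = max(0, 0.626) = 0.626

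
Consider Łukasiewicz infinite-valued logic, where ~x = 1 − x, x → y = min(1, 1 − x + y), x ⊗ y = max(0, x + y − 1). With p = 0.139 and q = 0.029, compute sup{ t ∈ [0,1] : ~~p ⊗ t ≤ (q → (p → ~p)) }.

~p = 1 − 0.139 = 0.861
~~p = 1 − 0.861 = 0.139
So the left factor is ~~p = 0.139.
p → ~p = min(1, 1 − 0.139 + 0.861) = min(1, 1.722) = 1.000
q → (p → ~p) = min(1, 1 − 0.029 + 1.000) = min(1, 1.971) = 1.000
So the right-hand bound is q → (p → ~p) = 1.000.
The residuum of the Łukasiewicz t-norm gives the supremum: min(1, 1 − 0.139 + 1.000).
1 − 0.139 + 1.000 = 1.861, so t = min(1, 1.861) = 1.000.
Check: 0.139 ⊗ 1.000 = max(0, 0.139) = 0.139 ≤ 1.000.

1.000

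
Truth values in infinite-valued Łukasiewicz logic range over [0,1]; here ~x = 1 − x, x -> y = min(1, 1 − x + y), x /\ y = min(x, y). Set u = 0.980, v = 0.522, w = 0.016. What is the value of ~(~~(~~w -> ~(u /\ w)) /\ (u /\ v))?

0.478

~w = 1 − 0.016 = 0.984
~~w = 1 − 0.984 = 0.016
u /\ w = min(0.980, 0.016) = 0.016
~(u /\ w) = 1 − 0.016 = 0.984
~~w -> ~(u /\ w) = min(1, 1 − 0.016 + 0.984) = min(1, 1.968) = 1.000
~(~~w -> ~(u /\ w)) = 1 − 1.000 = 0.000
~~(~~w -> ~(u /\ w)) = 1 − 0.000 = 1.000
u /\ v = min(0.980, 0.522) = 0.522
~~(~~w -> ~(u /\ w)) /\ (u /\ v) = min(1.000, 0.522) = 0.522
~(~~(~~w -> ~(u /\ w)) /\ (u /\ v)) = 1 − 0.522 = 0.478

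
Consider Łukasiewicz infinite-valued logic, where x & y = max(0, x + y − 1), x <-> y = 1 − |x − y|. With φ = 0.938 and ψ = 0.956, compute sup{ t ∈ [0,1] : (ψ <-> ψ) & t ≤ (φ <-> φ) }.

ψ <-> ψ = 1 − |0.956 − 0.956| = 1 − 0.000 = 1.000
So the left factor is ψ <-> ψ = 1.000.
φ <-> φ = 1 − |0.938 − 0.938| = 1 − 0.000 = 1.000
So the right-hand bound is φ <-> φ = 1.000.
The residuum of the Łukasiewicz t-norm gives the supremum: min(1, 1 − 1.000 + 1.000).
1 − 1.000 + 1.000 = 1.000, so t = min(1, 1.000) = 1.000.
Check: 1.000 & 1.000 = max(0, 1.000) = 1.000 ≤ 1.000.

1.000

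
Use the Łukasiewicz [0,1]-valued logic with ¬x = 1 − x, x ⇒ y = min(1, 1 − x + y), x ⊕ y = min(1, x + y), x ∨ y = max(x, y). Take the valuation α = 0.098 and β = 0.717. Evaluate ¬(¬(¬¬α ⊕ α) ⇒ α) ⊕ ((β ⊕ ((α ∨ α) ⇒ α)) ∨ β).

¬α = 1 − 0.098 = 0.902
¬¬α = 1 − 0.902 = 0.098
¬¬α ⊕ α = min(1, 0.098 + 0.098) = min(1, 0.196) = 0.196
¬(¬¬α ⊕ α) = 1 − 0.196 = 0.804
¬(¬¬α ⊕ α) ⇒ α = min(1, 1 − 0.804 + 0.098) = min(1, 0.294) = 0.294
¬(¬(¬¬α ⊕ α) ⇒ α) = 1 − 0.294 = 0.706
α ∨ α = max(0.098, 0.098) = 0.098
(α ∨ α) ⇒ α = min(1, 1 − 0.098 + 0.098) = min(1, 1.000) = 1.000
β ⊕ ((α ∨ α) ⇒ α) = min(1, 0.717 + 1.000) = min(1, 1.717) = 1.000
(β ⊕ ((α ∨ α) ⇒ α)) ∨ β = max(1.000, 0.717) = 1.000
¬(¬(¬¬α ⊕ α) ⇒ α) ⊕ ((β ⊕ ((α ∨ α) ⇒ α)) ∨ β) = min(1, 0.706 + 1.000) = min(1, 1.706) = 1.000

1.000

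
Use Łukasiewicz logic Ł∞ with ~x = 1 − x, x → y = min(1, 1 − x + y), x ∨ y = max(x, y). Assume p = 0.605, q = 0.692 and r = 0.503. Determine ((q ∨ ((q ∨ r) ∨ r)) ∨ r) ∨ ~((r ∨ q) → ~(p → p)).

0.692

q ∨ r = max(0.692, 0.503) = 0.692
(q ∨ r) ∨ r = max(0.692, 0.503) = 0.692
q ∨ ((q ∨ r) ∨ r) = max(0.692, 0.692) = 0.692
(q ∨ ((q ∨ r) ∨ r)) ∨ r = max(0.692, 0.503) = 0.692
r ∨ q = max(0.503, 0.692) = 0.692
p → p = min(1, 1 − 0.605 + 0.605) = min(1, 1.000) = 1.000
~(p → p) = 1 − 1.000 = 0.000
(r ∨ q) → ~(p → p) = min(1, 1 − 0.692 + 0.000) = min(1, 0.308) = 0.308
~((r ∨ q) → ~(p → p)) = 1 − 0.308 = 0.692
((q ∨ ((q ∨ r) ∨ r)) ∨ r) ∨ ~((r ∨ q) → ~(p → p)) = max(0.692, 0.692) = 0.692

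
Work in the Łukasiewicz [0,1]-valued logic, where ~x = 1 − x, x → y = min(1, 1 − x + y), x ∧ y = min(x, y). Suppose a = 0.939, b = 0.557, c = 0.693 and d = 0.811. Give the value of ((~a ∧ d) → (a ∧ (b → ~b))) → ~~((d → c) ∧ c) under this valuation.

~a = 1 − 0.939 = 0.061
~a ∧ d = min(0.061, 0.811) = 0.061
~b = 1 − 0.557 = 0.443
b → ~b = min(1, 1 − 0.557 + 0.443) = min(1, 0.886) = 0.886
a ∧ (b → ~b) = min(0.939, 0.886) = 0.886
(~a ∧ d) → (a ∧ (b → ~b)) = min(1, 1 − 0.061 + 0.886) = min(1, 1.825) = 1.000
d → c = min(1, 1 − 0.811 + 0.693) = min(1, 0.882) = 0.882
(d → c) ∧ c = min(0.882, 0.693) = 0.693
~((d → c) ∧ c) = 1 − 0.693 = 0.307
~~((d → c) ∧ c) = 1 − 0.307 = 0.693
((~a ∧ d) → (a ∧ (b → ~b))) → ~~((d → c) ∧ c) = min(1, 1 − 1.000 + 0.693) = min(1, 0.693) = 0.693

0.693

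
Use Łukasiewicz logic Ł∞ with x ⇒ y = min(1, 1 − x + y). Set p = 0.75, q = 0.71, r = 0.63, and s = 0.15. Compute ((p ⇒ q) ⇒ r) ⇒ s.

p ⇒ q = min(1, 1 − 0.75 + 0.71) = min(1, 0.96) = 0.96
(p ⇒ q) ⇒ r = min(1, 1 − 0.96 + 0.63) = min(1, 0.67) = 0.67
((p ⇒ q) ⇒ r) ⇒ s = min(1, 1 − 0.67 + 0.15) = min(1, 0.48) = 0.48

0.48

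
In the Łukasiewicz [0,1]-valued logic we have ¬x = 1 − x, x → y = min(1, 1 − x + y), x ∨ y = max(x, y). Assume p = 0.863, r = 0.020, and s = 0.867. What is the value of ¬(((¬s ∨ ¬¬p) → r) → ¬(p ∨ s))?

0.024

¬s = 1 − 0.867 = 0.133
¬p = 1 − 0.863 = 0.137
¬¬p = 1 − 0.137 = 0.863
¬s ∨ ¬¬p = max(0.133, 0.863) = 0.863
(¬s ∨ ¬¬p) → r = min(1, 1 − 0.863 + 0.020) = min(1, 0.157) = 0.157
p ∨ s = max(0.863, 0.867) = 0.867
¬(p ∨ s) = 1 − 0.867 = 0.133
((¬s ∨ ¬¬p) → r) → ¬(p ∨ s) = min(1, 1 − 0.157 + 0.133) = min(1, 0.976) = 0.976
¬(((¬s ∨ ¬¬p) → r) → ¬(p ∨ s)) = 1 − 0.976 = 0.024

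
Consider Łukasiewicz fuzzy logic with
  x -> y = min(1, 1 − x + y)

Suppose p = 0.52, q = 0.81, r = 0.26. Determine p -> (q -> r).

q -> r = min(1, 1 − 0.81 + 0.26) = min(1, 0.45) = 0.45
p -> (q -> r) = min(1, 1 − 0.52 + 0.45) = min(1, 0.93) = 0.93

0.93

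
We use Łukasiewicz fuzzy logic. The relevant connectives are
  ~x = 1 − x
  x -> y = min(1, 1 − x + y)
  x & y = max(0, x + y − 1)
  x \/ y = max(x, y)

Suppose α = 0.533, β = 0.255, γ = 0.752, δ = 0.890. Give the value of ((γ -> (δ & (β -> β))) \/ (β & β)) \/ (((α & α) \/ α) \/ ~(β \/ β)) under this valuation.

β -> β = min(1, 1 − 0.255 + 0.255) = min(1, 1.000) = 1.000
δ & (β -> β) = max(0, 0.890 + 1.000 − 1) = max(0, 0.890) = 0.890
γ -> (δ & (β -> β)) = min(1, 1 − 0.752 + 0.890) = min(1, 1.138) = 1.000
β & β = max(0, 0.255 + 0.255 − 1) = max(0, -0.490) = 0.000
(γ -> (δ & (β -> β))) \/ (β & β) = max(1.000, 0.000) = 1.000
α & α = max(0, 0.533 + 0.533 − 1) = max(0, 0.066) = 0.066
(α & α) \/ α = max(0.066, 0.533) = 0.533
β \/ β = max(0.255, 0.255) = 0.255
~(β \/ β) = 1 − 0.255 = 0.745
((α & α) \/ α) \/ ~(β \/ β) = max(0.533, 0.745) = 0.745
((γ -> (δ & (β -> β))) \/ (β & β)) \/ (((α & α) \/ α) \/ ~(β \/ β)) = max(1.000, 0.745) = 1.000

1.000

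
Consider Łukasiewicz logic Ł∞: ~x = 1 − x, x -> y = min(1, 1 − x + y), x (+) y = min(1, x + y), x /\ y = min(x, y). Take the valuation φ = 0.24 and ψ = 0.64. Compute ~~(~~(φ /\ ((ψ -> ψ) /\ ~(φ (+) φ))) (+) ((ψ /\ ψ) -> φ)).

0.84

ψ -> ψ = min(1, 1 − 0.64 + 0.64) = min(1, 1.00) = 1.00
φ (+) φ = min(1, 0.24 + 0.24) = min(1, 0.48) = 0.48
~(φ (+) φ) = 1 − 0.48 = 0.52
(ψ -> ψ) /\ ~(φ (+) φ) = min(1.00, 0.52) = 0.52
φ /\ ((ψ -> ψ) /\ ~(φ (+) φ)) = min(0.24, 0.52) = 0.24
~(φ /\ ((ψ -> ψ) /\ ~(φ (+) φ))) = 1 − 0.24 = 0.76
~~(φ /\ ((ψ -> ψ) /\ ~(φ (+) φ))) = 1 − 0.76 = 0.24
ψ /\ ψ = min(0.64, 0.64) = 0.64
(ψ /\ ψ) -> φ = min(1, 1 − 0.64 + 0.24) = min(1, 0.60) = 0.60
~~(φ /\ ((ψ -> ψ) /\ ~(φ (+) φ))) (+) ((ψ /\ ψ) -> φ) = min(1, 0.24 + 0.60) = min(1, 0.84) = 0.84
~(~~(φ /\ ((ψ -> ψ) /\ ~(φ (+) φ))) (+) ((ψ /\ ψ) -> φ)) = 1 − 0.84 = 0.16
~~(~~(φ /\ ((ψ -> ψ) /\ ~(φ (+) φ))) (+) ((ψ /\ ψ) -> φ)) = 1 − 0.16 = 0.84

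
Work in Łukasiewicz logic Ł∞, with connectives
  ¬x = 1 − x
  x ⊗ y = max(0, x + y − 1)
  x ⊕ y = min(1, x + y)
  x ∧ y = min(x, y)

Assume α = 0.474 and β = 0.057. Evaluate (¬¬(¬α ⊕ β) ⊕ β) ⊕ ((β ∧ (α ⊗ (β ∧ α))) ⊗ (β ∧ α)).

0.640

¬α = 1 − 0.474 = 0.526
¬α ⊕ β = min(1, 0.526 + 0.057) = min(1, 0.583) = 0.583
¬(¬α ⊕ β) = 1 − 0.583 = 0.417
¬¬(¬α ⊕ β) = 1 − 0.417 = 0.583
¬¬(¬α ⊕ β) ⊕ β = min(1, 0.583 + 0.057) = min(1, 0.640) = 0.640
β ∧ α = min(0.057, 0.474) = 0.057
α ⊗ (β ∧ α) = max(0, 0.474 + 0.057 − 1) = max(0, -0.469) = 0.000
β ∧ (α ⊗ (β ∧ α)) = min(0.057, 0.000) = 0.000
(β ∧ (α ⊗ (β ∧ α))) ⊗ (β ∧ α) = max(0, 0.000 + 0.057 − 1) = max(0, -0.943) = 0.000
(¬¬(¬α ⊕ β) ⊕ β) ⊕ ((β ∧ (α ⊗ (β ∧ α))) ⊗ (β ∧ α)) = min(1, 0.640 + 0.000) = min(1, 0.640) = 0.640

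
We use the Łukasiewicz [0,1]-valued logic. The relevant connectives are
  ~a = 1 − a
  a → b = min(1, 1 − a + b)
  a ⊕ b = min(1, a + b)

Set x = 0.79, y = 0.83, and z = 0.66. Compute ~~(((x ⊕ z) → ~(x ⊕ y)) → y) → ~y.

0.17

x ⊕ z = min(1, 0.79 + 0.66) = min(1, 1.45) = 1.00
x ⊕ y = min(1, 0.79 + 0.83) = min(1, 1.62) = 1.00
~(x ⊕ y) = 1 − 1.00 = 0.00
(x ⊕ z) → ~(x ⊕ y) = min(1, 1 − 1.00 + 0.00) = min(1, 0.00) = 0.00
((x ⊕ z) → ~(x ⊕ y)) → y = min(1, 1 − 0.00 + 0.83) = min(1, 1.83) = 1.00
~(((x ⊕ z) → ~(x ⊕ y)) → y) = 1 − 1.00 = 0.00
~~(((x ⊕ z) → ~(x ⊕ y)) → y) = 1 − 0.00 = 1.00
~y = 1 − 0.83 = 0.17
~~(((x ⊕ z) → ~(x ⊕ y)) → y) → ~y = min(1, 1 − 1.00 + 0.17) = min(1, 0.17) = 0.17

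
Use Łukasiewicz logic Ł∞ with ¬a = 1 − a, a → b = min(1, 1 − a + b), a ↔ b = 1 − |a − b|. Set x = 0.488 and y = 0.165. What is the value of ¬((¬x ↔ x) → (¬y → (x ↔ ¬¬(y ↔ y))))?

¬x = 1 − 0.488 = 0.512
¬x ↔ x = 1 − |0.512 − 0.488| = 1 − 0.024 = 0.976
¬y = 1 − 0.165 = 0.835
y ↔ y = 1 − |0.165 − 0.165| = 1 − 0.000 = 1.000
¬(y ↔ y) = 1 − 1.000 = 0.000
¬¬(y ↔ y) = 1 − 0.000 = 1.000
x ↔ ¬¬(y ↔ y) = 1 − |0.488 − 1.000| = 1 − 0.512 = 0.488
¬y → (x ↔ ¬¬(y ↔ y)) = min(1, 1 − 0.835 + 0.488) = min(1, 0.653) = 0.653
(¬x ↔ x) → (¬y → (x ↔ ¬¬(y ↔ y))) = min(1, 1 − 0.976 + 0.653) = min(1, 0.677) = 0.677
¬((¬x ↔ x) → (¬y → (x ↔ ¬¬(y ↔ y)))) = 1 − 0.677 = 0.323

0.323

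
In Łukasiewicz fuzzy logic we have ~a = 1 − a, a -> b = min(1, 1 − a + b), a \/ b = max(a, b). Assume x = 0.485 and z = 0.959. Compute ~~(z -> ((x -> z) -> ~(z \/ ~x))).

0.082

x -> z = min(1, 1 − 0.485 + 0.959) = min(1, 1.474) = 1.000
~x = 1 − 0.485 = 0.515
z \/ ~x = max(0.959, 0.515) = 0.959
~(z \/ ~x) = 1 − 0.959 = 0.041
(x -> z) -> ~(z \/ ~x) = min(1, 1 − 1.000 + 0.041) = min(1, 0.041) = 0.041
z -> ((x -> z) -> ~(z \/ ~x)) = min(1, 1 − 0.959 + 0.041) = min(1, 0.082) = 0.082
~(z -> ((x -> z) -> ~(z \/ ~x))) = 1 − 0.082 = 0.918
~~(z -> ((x -> z) -> ~(z \/ ~x))) = 1 − 0.918 = 0.082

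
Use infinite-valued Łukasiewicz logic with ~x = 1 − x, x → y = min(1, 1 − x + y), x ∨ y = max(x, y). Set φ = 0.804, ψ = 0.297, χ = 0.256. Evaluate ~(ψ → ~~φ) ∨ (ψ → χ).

0.959

~φ = 1 − 0.804 = 0.196
~~φ = 1 − 0.196 = 0.804
ψ → ~~φ = min(1, 1 − 0.297 + 0.804) = min(1, 1.507) = 1.000
~(ψ → ~~φ) = 1 − 1.000 = 0.000
ψ → χ = min(1, 1 − 0.297 + 0.256) = min(1, 0.959) = 0.959
~(ψ → ~~φ) ∨ (ψ → χ) = max(0.000, 0.959) = 0.959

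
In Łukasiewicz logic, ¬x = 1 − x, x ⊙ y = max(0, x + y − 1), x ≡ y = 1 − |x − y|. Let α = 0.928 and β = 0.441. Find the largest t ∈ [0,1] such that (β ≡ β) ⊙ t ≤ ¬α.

β ≡ β = 1 − |0.441 − 0.441| = 1 − 0.000 = 1.000
So the left factor is β ≡ β = 1.000.
¬α = 1 − 0.928 = 0.072
So the right-hand bound is ¬α = 0.072.
The residuum of the Łukasiewicz t-norm gives the supremum: min(1, 1 − 1.000 + 0.072).
1 − 1.000 + 0.072 = 0.072, so t = min(1, 0.072) = 0.072.
Check: 1.000 ⊙ 0.072 = max(0, 0.072) = 0.072 ≤ 0.072.

0.072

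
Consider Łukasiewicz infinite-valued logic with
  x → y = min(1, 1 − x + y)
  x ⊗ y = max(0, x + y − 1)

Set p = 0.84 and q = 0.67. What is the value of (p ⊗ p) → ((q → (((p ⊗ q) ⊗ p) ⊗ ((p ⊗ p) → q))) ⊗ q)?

p ⊗ p = max(0, 0.84 + 0.84 − 1) = max(0, 0.68) = 0.68
p ⊗ q = max(0, 0.84 + 0.67 − 1) = max(0, 0.51) = 0.51
(p ⊗ q) ⊗ p = max(0, 0.51 + 0.84 − 1) = max(0, 0.35) = 0.35
(p ⊗ p) → q = min(1, 1 − 0.68 + 0.67) = min(1, 0.99) = 0.99
((p ⊗ q) ⊗ p) ⊗ ((p ⊗ p) → q) = max(0, 0.35 + 0.99 − 1) = max(0, 0.34) = 0.34
q → (((p ⊗ q) ⊗ p) ⊗ ((p ⊗ p) → q)) = min(1, 1 − 0.67 + 0.34) = min(1, 0.67) = 0.67
(q → (((p ⊗ q) ⊗ p) ⊗ ((p ⊗ p) → q))) ⊗ q = max(0, 0.67 + 0.67 − 1) = max(0, 0.34) = 0.34
(p ⊗ p) → ((q → (((p ⊗ q) ⊗ p) ⊗ ((p ⊗ p) → q))) ⊗ q) = min(1, 1 − 0.68 + 0.34) = min(1, 0.66) = 0.66

0.66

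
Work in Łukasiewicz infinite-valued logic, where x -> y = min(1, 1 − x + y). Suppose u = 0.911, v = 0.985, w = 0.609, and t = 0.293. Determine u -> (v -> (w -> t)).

w -> t = min(1, 1 − 0.609 + 0.293) = min(1, 0.684) = 0.684
v -> (w -> t) = min(1, 1 − 0.985 + 0.684) = min(1, 0.699) = 0.699
u -> (v -> (w -> t)) = min(1, 1 − 0.911 + 0.699) = min(1, 0.788) = 0.788

0.788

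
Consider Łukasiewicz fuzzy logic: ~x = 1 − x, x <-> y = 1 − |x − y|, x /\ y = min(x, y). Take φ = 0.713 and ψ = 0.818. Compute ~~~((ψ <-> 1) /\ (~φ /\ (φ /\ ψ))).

0.713

ψ <-> 1 = 1 − |0.818 − 1.000| = 1 − 0.182 = 0.818
~φ = 1 − 0.713 = 0.287
φ /\ ψ = min(0.713, 0.818) = 0.713
~φ /\ (φ /\ ψ) = min(0.287, 0.713) = 0.287
(ψ <-> 1) /\ (~φ /\ (φ /\ ψ)) = min(0.818, 0.287) = 0.287
~((ψ <-> 1) /\ (~φ /\ (φ /\ ψ))) = 1 − 0.287 = 0.713
~~((ψ <-> 1) /\ (~φ /\ (φ /\ ψ))) = 1 − 0.713 = 0.287
~~~((ψ <-> 1) /\ (~φ /\ (φ /\ ψ))) = 1 − 0.287 = 0.713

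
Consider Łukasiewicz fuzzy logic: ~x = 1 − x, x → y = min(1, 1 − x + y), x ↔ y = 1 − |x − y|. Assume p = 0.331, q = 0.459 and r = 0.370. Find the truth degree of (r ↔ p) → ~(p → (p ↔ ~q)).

0.039

r ↔ p = 1 − |0.370 − 0.331| = 1 − 0.039 = 0.961
~q = 1 − 0.459 = 0.541
p ↔ ~q = 1 − |0.331 − 0.541| = 1 − 0.210 = 0.790
p → (p ↔ ~q) = min(1, 1 − 0.331 + 0.790) = min(1, 1.459) = 1.000
~(p → (p ↔ ~q)) = 1 − 1.000 = 0.000
(r ↔ p) → ~(p → (p ↔ ~q)) = min(1, 1 − 0.961 + 0.000) = min(1, 0.039) = 0.039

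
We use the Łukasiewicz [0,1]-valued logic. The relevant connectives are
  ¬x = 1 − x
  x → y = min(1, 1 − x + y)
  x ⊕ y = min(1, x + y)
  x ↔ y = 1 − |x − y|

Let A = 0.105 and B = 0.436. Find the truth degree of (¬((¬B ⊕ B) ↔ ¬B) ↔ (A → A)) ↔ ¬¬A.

¬B = 1 − 0.436 = 0.564
¬B ⊕ B = min(1, 0.564 + 0.436) = min(1, 1.000) = 1.000
(¬B ⊕ B) ↔ ¬B = 1 − |1.000 − 0.564| = 1 − 0.436 = 0.564
¬((¬B ⊕ B) ↔ ¬B) = 1 − 0.564 = 0.436
A → A = min(1, 1 − 0.105 + 0.105) = min(1, 1.000) = 1.000
¬((¬B ⊕ B) ↔ ¬B) ↔ (A → A) = 1 − |0.436 − 1.000| = 1 − 0.564 = 0.436
¬A = 1 − 0.105 = 0.895
¬¬A = 1 − 0.895 = 0.105
(¬((¬B ⊕ B) ↔ ¬B) ↔ (A → A)) ↔ ¬¬A = 1 − |0.436 − 0.105| = 1 − 0.331 = 0.669

0.669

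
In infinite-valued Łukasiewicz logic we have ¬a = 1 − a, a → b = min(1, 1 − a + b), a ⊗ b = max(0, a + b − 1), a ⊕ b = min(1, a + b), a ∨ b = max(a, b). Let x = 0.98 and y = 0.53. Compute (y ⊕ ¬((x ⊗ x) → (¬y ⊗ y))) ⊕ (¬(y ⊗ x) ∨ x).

1.00

x ⊗ x = max(0, 0.98 + 0.98 − 1) = max(0, 0.96) = 0.96
¬y = 1 − 0.53 = 0.47
¬y ⊗ y = max(0, 0.47 + 0.53 − 1) = max(0, 0.00) = 0.00
(x ⊗ x) → (¬y ⊗ y) = min(1, 1 − 0.96 + 0.00) = min(1, 0.04) = 0.04
¬((x ⊗ x) → (¬y ⊗ y)) = 1 − 0.04 = 0.96
y ⊕ ¬((x ⊗ x) → (¬y ⊗ y)) = min(1, 0.53 + 0.96) = min(1, 1.49) = 1.00
y ⊗ x = max(0, 0.53 + 0.98 − 1) = max(0, 0.51) = 0.51
¬(y ⊗ x) = 1 − 0.51 = 0.49
¬(y ⊗ x) ∨ x = max(0.49, 0.98) = 0.98
(y ⊕ ¬((x ⊗ x) → (¬y ⊗ y))) ⊕ (¬(y ⊗ x) ∨ x) = min(1, 1.00 + 0.98) = min(1, 1.98) = 1.00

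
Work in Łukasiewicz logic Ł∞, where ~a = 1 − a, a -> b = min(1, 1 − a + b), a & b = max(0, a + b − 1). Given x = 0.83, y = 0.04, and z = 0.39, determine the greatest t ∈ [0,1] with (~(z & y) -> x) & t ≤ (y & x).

0.17

z & y = max(0, 0.39 + 0.04 − 1) = max(0, -0.57) = 0.00
~(z & y) = 1 − 0.00 = 1.00
~(z & y) -> x = min(1, 1 − 1.00 + 0.83) = min(1, 0.83) = 0.83
So the left factor is ~(z & y) -> x = 0.83.
y & x = max(0, 0.04 + 0.83 − 1) = max(0, -0.13) = 0.00
So the right-hand bound is y & x = 0.00.
The residuum of the Łukasiewicz t-norm gives the supremum: min(1, 1 − 0.83 + 0.00).
1 − 0.83 + 0.00 = 0.17, so t = min(1, 0.17) = 0.17.
Check: 0.83 & 0.17 = max(0, 0.00) = 0.00 ≤ 0.00.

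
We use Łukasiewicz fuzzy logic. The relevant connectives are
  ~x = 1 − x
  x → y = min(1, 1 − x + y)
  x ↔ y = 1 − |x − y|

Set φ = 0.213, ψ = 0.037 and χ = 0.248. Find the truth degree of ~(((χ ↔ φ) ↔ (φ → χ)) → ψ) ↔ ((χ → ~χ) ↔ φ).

χ ↔ φ = 1 − |0.248 − 0.213| = 1 − 0.035 = 0.965
φ → χ = min(1, 1 − 0.213 + 0.248) = min(1, 1.035) = 1.000
(χ ↔ φ) ↔ (φ → χ) = 1 − |0.965 − 1.000| = 1 − 0.035 = 0.965
((χ ↔ φ) ↔ (φ → χ)) → ψ = min(1, 1 − 0.965 + 0.037) = min(1, 0.072) = 0.072
~(((χ ↔ φ) ↔ (φ → χ)) → ψ) = 1 − 0.072 = 0.928
~χ = 1 − 0.248 = 0.752
χ → ~χ = min(1, 1 − 0.248 + 0.752) = min(1, 1.504) = 1.000
(χ → ~χ) ↔ φ = 1 − |1.000 − 0.213| = 1 − 0.787 = 0.213
~(((χ ↔ φ) ↔ (φ → χ)) → ψ) ↔ ((χ → ~χ) ↔ φ) = 1 − |0.928 − 0.213| = 1 − 0.715 = 0.285

0.285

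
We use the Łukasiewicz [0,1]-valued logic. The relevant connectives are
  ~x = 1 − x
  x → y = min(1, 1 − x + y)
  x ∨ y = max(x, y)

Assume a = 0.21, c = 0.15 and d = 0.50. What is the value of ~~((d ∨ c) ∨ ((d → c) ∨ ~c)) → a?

d ∨ c = max(0.50, 0.15) = 0.50
d → c = min(1, 1 − 0.50 + 0.15) = min(1, 0.65) = 0.65
~c = 1 − 0.15 = 0.85
(d → c) ∨ ~c = max(0.65, 0.85) = 0.85
(d ∨ c) ∨ ((d → c) ∨ ~c) = max(0.50, 0.85) = 0.85
~((d ∨ c) ∨ ((d → c) ∨ ~c)) = 1 − 0.85 = 0.15
~~((d ∨ c) ∨ ((d → c) ∨ ~c)) = 1 − 0.15 = 0.85
~~((d ∨ c) ∨ ((d → c) ∨ ~c)) → a = min(1, 1 − 0.85 + 0.21) = min(1, 0.36) = 0.36

0.36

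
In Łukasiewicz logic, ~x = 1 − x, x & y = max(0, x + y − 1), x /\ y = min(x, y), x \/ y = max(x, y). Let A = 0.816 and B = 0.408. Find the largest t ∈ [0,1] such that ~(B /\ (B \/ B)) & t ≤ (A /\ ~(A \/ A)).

0.592

B \/ B = max(0.408, 0.408) = 0.408
B /\ (B \/ B) = min(0.408, 0.408) = 0.408
~(B /\ (B \/ B)) = 1 − 0.408 = 0.592
So the left factor is ~(B /\ (B \/ B)) = 0.592.
A \/ A = max(0.816, 0.816) = 0.816
~(A \/ A) = 1 − 0.816 = 0.184
A /\ ~(A \/ A) = min(0.816, 0.184) = 0.184
So the right-hand bound is A /\ ~(A \/ A) = 0.184.
The residuum of the Łukasiewicz t-norm gives the supremum: min(1, 1 − 0.592 + 0.184).
1 − 0.592 + 0.184 = 0.592, so t = min(1, 0.592) = 0.592.
Check: 0.592 & 0.592 = max(0, 0.184) = 0.184 ≤ 0.184.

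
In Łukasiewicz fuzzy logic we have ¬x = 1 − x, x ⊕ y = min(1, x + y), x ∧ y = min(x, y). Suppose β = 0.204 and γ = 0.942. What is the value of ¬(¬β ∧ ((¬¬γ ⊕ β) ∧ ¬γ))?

¬β = 1 − 0.204 = 0.796
¬γ = 1 − 0.942 = 0.058
¬¬γ = 1 − 0.058 = 0.942
¬¬γ ⊕ β = min(1, 0.942 + 0.204) = min(1, 1.146) = 1.000
(¬¬γ ⊕ β) ∧ ¬γ = min(1.000, 0.058) = 0.058
¬β ∧ ((¬¬γ ⊕ β) ∧ ¬γ) = min(0.796, 0.058) = 0.058
¬(¬β ∧ ((¬¬γ ⊕ β) ∧ ¬γ)) = 1 − 0.058 = 0.942

0.942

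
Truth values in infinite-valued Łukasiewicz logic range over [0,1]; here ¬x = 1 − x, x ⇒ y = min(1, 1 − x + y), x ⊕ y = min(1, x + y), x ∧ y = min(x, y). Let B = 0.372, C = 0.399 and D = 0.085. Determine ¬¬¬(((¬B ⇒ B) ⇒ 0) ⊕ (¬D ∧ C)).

¬B = 1 − 0.372 = 0.628
¬B ⇒ B = min(1, 1 − 0.628 + 0.372) = min(1, 0.744) = 0.744
(¬B ⇒ B) ⇒ 0 = min(1, 1 − 0.744 + 0.000) = min(1, 0.256) = 0.256
¬D = 1 − 0.085 = 0.915
¬D ∧ C = min(0.915, 0.399) = 0.399
((¬B ⇒ B) ⇒ 0) ⊕ (¬D ∧ C) = min(1, 0.256 + 0.399) = min(1, 0.655) = 0.655
¬(((¬B ⇒ B) ⇒ 0) ⊕ (¬D ∧ C)) = 1 − 0.655 = 0.345
¬¬(((¬B ⇒ B) ⇒ 0) ⊕ (¬D ∧ C)) = 1 − 0.345 = 0.655
¬¬¬(((¬B ⇒ B) ⇒ 0) ⊕ (¬D ∧ C)) = 1 − 0.655 = 0.345

0.345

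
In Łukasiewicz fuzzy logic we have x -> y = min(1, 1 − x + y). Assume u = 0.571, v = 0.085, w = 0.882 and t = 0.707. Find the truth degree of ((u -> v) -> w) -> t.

0.707

u -> v = min(1, 1 − 0.571 + 0.085) = min(1, 0.514) = 0.514
(u -> v) -> w = min(1, 1 − 0.514 + 0.882) = min(1, 1.368) = 1.000
((u -> v) -> w) -> t = min(1, 1 − 1.000 + 0.707) = min(1, 0.707) = 0.707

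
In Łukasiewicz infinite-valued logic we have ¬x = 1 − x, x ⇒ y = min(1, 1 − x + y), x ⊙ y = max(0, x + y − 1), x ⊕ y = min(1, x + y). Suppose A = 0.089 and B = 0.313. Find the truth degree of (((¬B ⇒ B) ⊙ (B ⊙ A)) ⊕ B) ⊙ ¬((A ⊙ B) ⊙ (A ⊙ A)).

¬B = 1 − 0.313 = 0.687
¬B ⇒ B = min(1, 1 − 0.687 + 0.313) = min(1, 0.626) = 0.626
B ⊙ A = max(0, 0.313 + 0.089 − 1) = max(0, -0.598) = 0.000
(¬B ⇒ B) ⊙ (B ⊙ A) = max(0, 0.626 + 0.000 − 1) = max(0, -0.374) = 0.000
((¬B ⇒ B) ⊙ (B ⊙ A)) ⊕ B = min(1, 0.000 + 0.313) = min(1, 0.313) = 0.313
A ⊙ B = max(0, 0.089 + 0.313 − 1) = max(0, -0.598) = 0.000
A ⊙ A = max(0, 0.089 + 0.089 − 1) = max(0, -0.822) = 0.000
(A ⊙ B) ⊙ (A ⊙ A) = max(0, 0.000 + 0.000 − 1) = max(0, -1.000) = 0.000
¬((A ⊙ B) ⊙ (A ⊙ A)) = 1 − 0.000 = 1.000
(((¬B ⇒ B) ⊙ (B ⊙ A)) ⊕ B) ⊙ ¬((A ⊙ B) ⊙ (A ⊙ A)) = max(0, 0.313 + 1.000 − 1) = max(0, 0.313) = 0.313

0.313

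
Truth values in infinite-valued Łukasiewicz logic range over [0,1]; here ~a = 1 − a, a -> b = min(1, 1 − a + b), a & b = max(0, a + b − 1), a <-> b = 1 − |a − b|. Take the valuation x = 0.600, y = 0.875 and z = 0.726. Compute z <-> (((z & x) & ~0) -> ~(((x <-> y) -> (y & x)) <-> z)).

z & x = max(0, 0.726 + 0.600 − 1) = max(0, 0.326) = 0.326
~0 = 1 − 0.000 = 1.000
(z & x) & ~0 = max(0, 0.326 + 1.000 − 1) = max(0, 0.326) = 0.326
x <-> y = 1 − |0.600 − 0.875| = 1 − 0.275 = 0.725
y & x = max(0, 0.875 + 0.600 − 1) = max(0, 0.475) = 0.475
(x <-> y) -> (y & x) = min(1, 1 − 0.725 + 0.475) = min(1, 0.750) = 0.750
((x <-> y) -> (y & x)) <-> z = 1 − |0.750 − 0.726| = 1 − 0.024 = 0.976
~(((x <-> y) -> (y & x)) <-> z) = 1 − 0.976 = 0.024
((z & x) & ~0) -> ~(((x <-> y) -> (y & x)) <-> z) = min(1, 1 − 0.326 + 0.024) = min(1, 0.698) = 0.698
z <-> (((z & x) & ~0) -> ~(((x <-> y) -> (y & x)) <-> z)) = 1 − |0.726 − 0.698| = 1 − 0.028 = 0.972

0.972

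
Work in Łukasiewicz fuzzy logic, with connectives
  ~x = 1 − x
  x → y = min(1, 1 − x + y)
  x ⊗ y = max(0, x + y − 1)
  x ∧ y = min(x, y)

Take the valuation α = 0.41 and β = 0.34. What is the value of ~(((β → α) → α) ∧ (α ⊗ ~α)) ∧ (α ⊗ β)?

0.00

β → α = min(1, 1 − 0.34 + 0.41) = min(1, 1.07) = 1.00
(β → α) → α = min(1, 1 − 1.00 + 0.41) = min(1, 0.41) = 0.41
~α = 1 − 0.41 = 0.59
α ⊗ ~α = max(0, 0.41 + 0.59 − 1) = max(0, 0.00) = 0.00
((β → α) → α) ∧ (α ⊗ ~α) = min(0.41, 0.00) = 0.00
~(((β → α) → α) ∧ (α ⊗ ~α)) = 1 − 0.00 = 1.00
α ⊗ β = max(0, 0.41 + 0.34 − 1) = max(0, -0.25) = 0.00
~(((β → α) → α) ∧ (α ⊗ ~α)) ∧ (α ⊗ β) = min(1.00, 0.00) = 0.00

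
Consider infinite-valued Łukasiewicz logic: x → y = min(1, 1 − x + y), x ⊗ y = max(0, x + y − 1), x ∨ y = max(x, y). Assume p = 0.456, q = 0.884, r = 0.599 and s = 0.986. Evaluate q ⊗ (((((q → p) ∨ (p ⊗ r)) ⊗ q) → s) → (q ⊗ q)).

q → p = min(1, 1 − 0.884 + 0.456) = min(1, 0.572) = 0.572
p ⊗ r = max(0, 0.456 + 0.599 − 1) = max(0, 0.055) = 0.055
(q → p) ∨ (p ⊗ r) = max(0.572, 0.055) = 0.572
((q → p) ∨ (p ⊗ r)) ⊗ q = max(0, 0.572 + 0.884 − 1) = max(0, 0.456) = 0.456
(((q → p) ∨ (p ⊗ r)) ⊗ q) → s = min(1, 1 − 0.456 + 0.986) = min(1, 1.530) = 1.000
q ⊗ q = max(0, 0.884 + 0.884 − 1) = max(0, 0.768) = 0.768
((((q → p) ∨ (p ⊗ r)) ⊗ q) → s) → (q ⊗ q) = min(1, 1 − 1.000 + 0.768) = min(1, 0.768) = 0.768
q ⊗ (((((q → p) ∨ (p ⊗ r)) ⊗ q) → s) → (q ⊗ q)) = max(0, 0.884 + 0.768 − 1) = max(0, 0.652) = 0.652

0.652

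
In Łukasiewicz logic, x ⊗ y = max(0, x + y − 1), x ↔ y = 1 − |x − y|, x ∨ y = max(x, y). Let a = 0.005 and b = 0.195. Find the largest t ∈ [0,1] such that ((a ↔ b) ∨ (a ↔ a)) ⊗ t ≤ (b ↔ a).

a ↔ b = 1 − |0.005 − 0.195| = 1 − 0.190 = 0.810
a ↔ a = 1 − |0.005 − 0.005| = 1 − 0.000 = 1.000
(a ↔ b) ∨ (a ↔ a) = max(0.810, 1.000) = 1.000
So the left factor is (a ↔ b) ∨ (a ↔ a) = 1.000.
b ↔ a = 1 − |0.195 − 0.005| = 1 − 0.190 = 0.810
So the right-hand bound is b ↔ a = 0.810.
The residuum of the Łukasiewicz t-norm gives the supremum: min(1, 1 − 1.000 + 0.810).
1 − 1.000 + 0.810 = 0.810, so t = min(1, 0.810) = 0.810.
Check: 1.000 ⊗ 0.810 = max(0, 0.810) = 0.810 ≤ 0.810.

0.810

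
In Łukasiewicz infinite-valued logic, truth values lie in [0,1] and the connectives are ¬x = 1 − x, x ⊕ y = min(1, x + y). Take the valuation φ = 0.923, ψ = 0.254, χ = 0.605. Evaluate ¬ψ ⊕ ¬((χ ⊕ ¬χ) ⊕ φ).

0.746

¬ψ = 1 − 0.254 = 0.746
¬χ = 1 − 0.605 = 0.395
χ ⊕ ¬χ = min(1, 0.605 + 0.395) = min(1, 1.000) = 1.000
(χ ⊕ ¬χ) ⊕ φ = min(1, 1.000 + 0.923) = min(1, 1.923) = 1.000
¬((χ ⊕ ¬χ) ⊕ φ) = 1 − 1.000 = 0.000
¬ψ ⊕ ¬((χ ⊕ ¬χ) ⊕ φ) = min(1, 0.746 + 0.000) = min(1, 0.746) = 0.746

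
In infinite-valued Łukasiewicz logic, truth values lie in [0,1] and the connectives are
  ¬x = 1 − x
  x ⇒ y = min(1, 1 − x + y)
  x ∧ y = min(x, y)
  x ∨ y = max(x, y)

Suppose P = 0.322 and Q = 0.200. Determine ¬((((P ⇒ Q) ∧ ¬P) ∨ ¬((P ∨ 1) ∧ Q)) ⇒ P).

0.478

P ⇒ Q = min(1, 1 − 0.322 + 0.200) = min(1, 0.878) = 0.878
¬P = 1 − 0.322 = 0.678
(P ⇒ Q) ∧ ¬P = min(0.878, 0.678) = 0.678
P ∨ 1 = max(0.322, 1.000) = 1.000
(P ∨ 1) ∧ Q = min(1.000, 0.200) = 0.200
¬((P ∨ 1) ∧ Q) = 1 − 0.200 = 0.800
((P ⇒ Q) ∧ ¬P) ∨ ¬((P ∨ 1) ∧ Q) = max(0.678, 0.800) = 0.800
(((P ⇒ Q) ∧ ¬P) ∨ ¬((P ∨ 1) ∧ Q)) ⇒ P = min(1, 1 − 0.800 + 0.322) = min(1, 0.522) = 0.522
¬((((P ⇒ Q) ∧ ¬P) ∨ ¬((P ∨ 1) ∧ Q)) ⇒ P) = 1 − 0.522 = 0.478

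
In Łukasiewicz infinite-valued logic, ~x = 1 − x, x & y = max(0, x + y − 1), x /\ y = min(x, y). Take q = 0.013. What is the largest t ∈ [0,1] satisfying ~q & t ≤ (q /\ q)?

~q = 1 − 0.013 = 0.987
So the left factor is ~q = 0.987.
q /\ q = min(0.013, 0.013) = 0.013
So the right-hand bound is q /\ q = 0.013.
The residuum of the Łukasiewicz t-norm gives the supremum: min(1, 1 − 0.987 + 0.013).
1 − 0.987 + 0.013 = 0.026, so t = min(1, 0.026) = 0.026.
Check: 0.987 & 0.026 = max(0, 0.013) = 0.013 ≤ 0.013.

0.026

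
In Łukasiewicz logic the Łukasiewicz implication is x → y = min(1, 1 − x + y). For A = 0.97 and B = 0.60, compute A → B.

0.63

A → B = min(1, 1 − 0.97 + 0.60) = min(1, 0.63) = 0.63
For comparison, the Gödel implication (1 if x ≤ y else y) would give 0.60.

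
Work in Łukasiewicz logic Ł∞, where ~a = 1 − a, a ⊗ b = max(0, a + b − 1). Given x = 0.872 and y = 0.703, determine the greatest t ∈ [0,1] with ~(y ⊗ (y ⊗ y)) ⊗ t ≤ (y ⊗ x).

y ⊗ y = max(0, 0.703 + 0.703 − 1) = max(0, 0.406) = 0.406
y ⊗ (y ⊗ y) = max(0, 0.703 + 0.406 − 1) = max(0, 0.109) = 0.109
~(y ⊗ (y ⊗ y)) = 1 − 0.109 = 0.891
So the left factor is ~(y ⊗ (y ⊗ y)) = 0.891.
y ⊗ x = max(0, 0.703 + 0.872 − 1) = max(0, 0.575) = 0.575
So the right-hand bound is y ⊗ x = 0.575.
The residuum of the Łukasiewicz t-norm gives the supremum: min(1, 1 − 0.891 + 0.575).
1 − 0.891 + 0.575 = 0.684, so t = min(1, 0.684) = 0.684.
Check: 0.891 ⊗ 0.684 = max(0, 0.575) = 0.575 ≤ 0.575.

0.684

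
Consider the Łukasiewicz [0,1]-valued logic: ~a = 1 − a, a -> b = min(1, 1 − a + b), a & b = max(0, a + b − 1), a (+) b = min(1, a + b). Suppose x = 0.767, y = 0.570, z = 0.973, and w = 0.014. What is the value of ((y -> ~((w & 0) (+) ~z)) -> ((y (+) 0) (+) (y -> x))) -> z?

0.973

w & 0 = max(0, 0.014 + 0.000 − 1) = max(0, -0.986) = 0.000
~z = 1 − 0.973 = 0.027
(w & 0) (+) ~z = min(1, 0.000 + 0.027) = min(1, 0.027) = 0.027
~((w & 0) (+) ~z) = 1 − 0.027 = 0.973
y -> ~((w & 0) (+) ~z) = min(1, 1 − 0.570 + 0.973) = min(1, 1.403) = 1.000
y (+) 0 = min(1, 0.570 + 0.000) = min(1, 0.570) = 0.570
y -> x = min(1, 1 − 0.570 + 0.767) = min(1, 1.197) = 1.000
(y (+) 0) (+) (y -> x) = min(1, 0.570 + 1.000) = min(1, 1.570) = 1.000
(y -> ~((w & 0) (+) ~z)) -> ((y (+) 0) (+) (y -> x)) = min(1, 1 − 1.000 + 1.000) = min(1, 1.000) = 1.000
((y -> ~((w & 0) (+) ~z)) -> ((y (+) 0) (+) (y -> x))) -> z = min(1, 1 − 1.000 + 0.973) = min(1, 0.973) = 0.973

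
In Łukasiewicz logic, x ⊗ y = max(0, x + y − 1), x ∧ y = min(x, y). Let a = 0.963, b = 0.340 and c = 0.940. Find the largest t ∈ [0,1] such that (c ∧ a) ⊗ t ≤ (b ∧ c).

c ∧ a = min(0.940, 0.963) = 0.940
So the left factor is c ∧ a = 0.940.
b ∧ c = min(0.340, 0.940) = 0.340
So the right-hand bound is b ∧ c = 0.340.
The residuum of the Łukasiewicz t-norm gives the supremum: min(1, 1 − 0.940 + 0.340).
1 − 0.940 + 0.340 = 0.400, so t = min(1, 0.400) = 0.400.
Check: 0.940 ⊗ 0.400 = max(0, 0.340) = 0.340 ≤ 0.340.

0.400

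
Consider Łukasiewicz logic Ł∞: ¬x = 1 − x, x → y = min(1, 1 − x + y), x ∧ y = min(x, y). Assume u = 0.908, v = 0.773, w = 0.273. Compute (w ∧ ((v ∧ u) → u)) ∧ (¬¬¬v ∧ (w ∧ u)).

0.227

v ∧ u = min(0.773, 0.908) = 0.773
(v ∧ u) → u = min(1, 1 − 0.773 + 0.908) = min(1, 1.135) = 1.000
w ∧ ((v ∧ u) → u) = min(0.273, 1.000) = 0.273
¬v = 1 − 0.773 = 0.227
¬¬v = 1 − 0.227 = 0.773
¬¬¬v = 1 − 0.773 = 0.227
w ∧ u = min(0.273, 0.908) = 0.273
¬¬¬v ∧ (w ∧ u) = min(0.227, 0.273) = 0.227
(w ∧ ((v ∧ u) → u)) ∧ (¬¬¬v ∧ (w ∧ u)) = min(0.273, 0.227) = 0.227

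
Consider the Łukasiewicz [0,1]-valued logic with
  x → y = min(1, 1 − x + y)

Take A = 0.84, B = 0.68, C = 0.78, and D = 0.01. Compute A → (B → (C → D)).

0.71

C → D = min(1, 1 − 0.78 + 0.01) = min(1, 0.23) = 0.23
B → (C → D) = min(1, 1 − 0.68 + 0.23) = min(1, 0.55) = 0.55
A → (B → (C → D)) = min(1, 1 − 0.84 + 0.55) = min(1, 0.71) = 0.71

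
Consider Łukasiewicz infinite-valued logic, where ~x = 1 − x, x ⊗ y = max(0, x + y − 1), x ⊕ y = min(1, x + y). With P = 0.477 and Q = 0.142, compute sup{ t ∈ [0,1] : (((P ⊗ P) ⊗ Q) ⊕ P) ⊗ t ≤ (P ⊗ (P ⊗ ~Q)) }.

0.523

P ⊗ P = max(0, 0.477 + 0.477 − 1) = max(0, -0.046) = 0.000
(P ⊗ P) ⊗ Q = max(0, 0.000 + 0.142 − 1) = max(0, -0.858) = 0.000
((P ⊗ P) ⊗ Q) ⊕ P = min(1, 0.000 + 0.477) = min(1, 0.477) = 0.477
So the left factor is ((P ⊗ P) ⊗ Q) ⊕ P = 0.477.
~Q = 1 − 0.142 = 0.858
P ⊗ ~Q = max(0, 0.477 + 0.858 − 1) = max(0, 0.335) = 0.335
P ⊗ (P ⊗ ~Q) = max(0, 0.477 + 0.335 − 1) = max(0, -0.188) = 0.000
So the right-hand bound is P ⊗ (P ⊗ ~Q) = 0.000.
The residuum of the Łukasiewicz t-norm gives the supremum: min(1, 1 − 0.477 + 0.000).
1 − 0.477 + 0.000 = 0.523, so t = min(1, 0.523) = 0.523.
Check: 0.477 ⊗ 0.523 = max(0, 0.000) = 0.000 ≤ 0.000.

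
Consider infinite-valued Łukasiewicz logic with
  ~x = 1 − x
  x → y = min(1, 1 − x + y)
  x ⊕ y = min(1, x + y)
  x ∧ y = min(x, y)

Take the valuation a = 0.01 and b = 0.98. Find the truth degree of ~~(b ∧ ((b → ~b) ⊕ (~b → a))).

0.98

~b = 1 − 0.98 = 0.02
b → ~b = min(1, 1 − 0.98 + 0.02) = min(1, 0.04) = 0.04
~b → a = min(1, 1 − 0.02 + 0.01) = min(1, 0.99) = 0.99
(b → ~b) ⊕ (~b → a) = min(1, 0.04 + 0.99) = min(1, 1.03) = 1.00
b ∧ ((b → ~b) ⊕ (~b → a)) = min(0.98, 1.00) = 0.98
~(b ∧ ((b → ~b) ⊕ (~b → a))) = 1 − 0.98 = 0.02
~~(b ∧ ((b → ~b) ⊕ (~b → a))) = 1 − 0.02 = 0.98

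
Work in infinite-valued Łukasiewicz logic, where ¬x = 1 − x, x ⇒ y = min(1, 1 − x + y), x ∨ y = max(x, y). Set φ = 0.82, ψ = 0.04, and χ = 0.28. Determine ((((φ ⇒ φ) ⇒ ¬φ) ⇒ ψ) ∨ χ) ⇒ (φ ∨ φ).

φ ⇒ φ = min(1, 1 − 0.82 + 0.82) = min(1, 1.00) = 1.00
¬φ = 1 − 0.82 = 0.18
(φ ⇒ φ) ⇒ ¬φ = min(1, 1 − 1.00 + 0.18) = min(1, 0.18) = 0.18
((φ ⇒ φ) ⇒ ¬φ) ⇒ ψ = min(1, 1 − 0.18 + 0.04) = min(1, 0.86) = 0.86
(((φ ⇒ φ) ⇒ ¬φ) ⇒ ψ) ∨ χ = max(0.86, 0.28) = 0.86
φ ∨ φ = max(0.82, 0.82) = 0.82
((((φ ⇒ φ) ⇒ ¬φ) ⇒ ψ) ∨ χ) ⇒ (φ ∨ φ) = min(1, 1 − 0.86 + 0.82) = min(1, 0.96) = 0.96

0.96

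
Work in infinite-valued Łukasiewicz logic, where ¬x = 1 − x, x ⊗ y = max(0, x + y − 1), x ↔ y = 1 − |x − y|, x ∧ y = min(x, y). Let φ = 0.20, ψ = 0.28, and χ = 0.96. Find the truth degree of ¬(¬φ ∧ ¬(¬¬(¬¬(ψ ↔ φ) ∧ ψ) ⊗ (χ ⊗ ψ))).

¬φ = 1 − 0.20 = 0.80
ψ ↔ φ = 1 − |0.28 − 0.20| = 1 − 0.08 = 0.92
¬(ψ ↔ φ) = 1 − 0.92 = 0.08
¬¬(ψ ↔ φ) = 1 − 0.08 = 0.92
¬¬(ψ ↔ φ) ∧ ψ = min(0.92, 0.28) = 0.28
¬(¬¬(ψ ↔ φ) ∧ ψ) = 1 − 0.28 = 0.72
¬¬(¬¬(ψ ↔ φ) ∧ ψ) = 1 − 0.72 = 0.28
χ ⊗ ψ = max(0, 0.96 + 0.28 − 1) = max(0, 0.24) = 0.24
¬¬(¬¬(ψ ↔ φ) ∧ ψ) ⊗ (χ ⊗ ψ) = max(0, 0.28 + 0.24 − 1) = max(0, -0.48) = 0.00
¬(¬¬(¬¬(ψ ↔ φ) ∧ ψ) ⊗ (χ ⊗ ψ)) = 1 − 0.00 = 1.00
¬φ ∧ ¬(¬¬(¬¬(ψ ↔ φ) ∧ ψ) ⊗ (χ ⊗ ψ)) = min(0.80, 1.00) = 0.80
¬(¬φ ∧ ¬(¬¬(¬¬(ψ ↔ φ) ∧ ψ) ⊗ (χ ⊗ ψ))) = 1 − 0.80 = 0.20

0.20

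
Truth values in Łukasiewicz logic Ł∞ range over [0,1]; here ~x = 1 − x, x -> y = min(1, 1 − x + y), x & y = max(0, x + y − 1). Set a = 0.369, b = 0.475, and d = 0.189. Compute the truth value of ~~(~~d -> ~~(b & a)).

~d = 1 − 0.189 = 0.811
~~d = 1 − 0.811 = 0.189
b & a = max(0, 0.475 + 0.369 − 1) = max(0, -0.156) = 0.000
~(b & a) = 1 − 0.000 = 1.000
~~(b & a) = 1 − 1.000 = 0.000
~~d -> ~~(b & a) = min(1, 1 − 0.189 + 0.000) = min(1, 0.811) = 0.811
~(~~d -> ~~(b & a)) = 1 − 0.811 = 0.189
~~(~~d -> ~~(b & a)) = 1 − 0.189 = 0.811

0.811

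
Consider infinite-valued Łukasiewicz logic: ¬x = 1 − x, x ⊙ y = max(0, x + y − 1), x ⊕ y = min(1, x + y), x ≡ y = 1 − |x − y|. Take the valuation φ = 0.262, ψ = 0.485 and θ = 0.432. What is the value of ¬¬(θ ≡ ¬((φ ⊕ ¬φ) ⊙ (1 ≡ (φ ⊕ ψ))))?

0.821

¬φ = 1 − 0.262 = 0.738
φ ⊕ ¬φ = min(1, 0.262 + 0.738) = min(1, 1.000) = 1.000
φ ⊕ ψ = min(1, 0.262 + 0.485) = min(1, 0.747) = 0.747
1 ≡ (φ ⊕ ψ) = 1 − |1.000 − 0.747| = 1 − 0.253 = 0.747
(φ ⊕ ¬φ) ⊙ (1 ≡ (φ ⊕ ψ)) = max(0, 1.000 + 0.747 − 1) = max(0, 0.747) = 0.747
¬((φ ⊕ ¬φ) ⊙ (1 ≡ (φ ⊕ ψ))) = 1 − 0.747 = 0.253
θ ≡ ¬((φ ⊕ ¬φ) ⊙ (1 ≡ (φ ⊕ ψ))) = 1 − |0.432 − 0.253| = 1 − 0.179 = 0.821
¬(θ ≡ ¬((φ ⊕ ¬φ) ⊙ (1 ≡ (φ ⊕ ψ)))) = 1 − 0.821 = 0.179
¬¬(θ ≡ ¬((φ ⊕ ¬φ) ⊙ (1 ≡ (φ ⊕ ψ)))) = 1 − 0.179 = 0.821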